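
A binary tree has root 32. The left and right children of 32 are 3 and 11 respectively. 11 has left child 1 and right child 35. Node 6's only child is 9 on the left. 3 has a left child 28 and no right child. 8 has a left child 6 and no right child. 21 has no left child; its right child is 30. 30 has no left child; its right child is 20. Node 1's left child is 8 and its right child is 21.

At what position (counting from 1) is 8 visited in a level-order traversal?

7

Level-order visits nodes level by level from the root, left to right within each level.
Level 0: 32
Level 1: 3, 11
Level 2: 28, 1, 35
Level 3: 8, 21
Level 4: 6, 30
Level 5: 9, 20
Full level-order sequence: 32, 3, 11, 28, 1, 35, 8, 21, 6, 30, 9, 20.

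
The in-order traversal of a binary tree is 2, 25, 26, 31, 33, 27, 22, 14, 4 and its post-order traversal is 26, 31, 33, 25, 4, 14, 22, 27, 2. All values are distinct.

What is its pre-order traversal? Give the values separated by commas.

The last element of post-order is the root; it splits in-order into left and right subtrees.
Root 2: left subtree has 0 nodes { }, right has 8 {25, 26, 31, 33, 27, 22, 14, 4}.
  Root 27: left subtree has 4 nodes {25, 26, 31, 33}, right has 3 {22, 14, 4}.
    Root 25: left subtree has 0 nodes { }, right has 3 {26, 31, 33}.
      Root 33: left subtree has 2 nodes {26, 31}, right has 0 { }.
        Root 31: left subtree has 1 node {26}, right has 0 { }.
    Root 22: left subtree has 0 nodes { }, right has 2 {14, 4}.
      Root 14: left subtree has 0 nodes { }, right has 1 {4}.

2, 27, 25, 33, 31, 26, 22, 14, 4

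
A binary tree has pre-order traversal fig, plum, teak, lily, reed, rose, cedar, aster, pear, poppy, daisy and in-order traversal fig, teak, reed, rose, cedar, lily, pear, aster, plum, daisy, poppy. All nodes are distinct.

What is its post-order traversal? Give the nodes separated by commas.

The first element of pre-order is the root; it splits in-order into left and right subtrees.
Root fig: left subtree has 0 nodes { }, right has 10 {teak, reed, rose, cedar, lily, pear, aster, plum, daisy, poppy}.
  Root plum: left subtree has 7 nodes {teak, reed, rose, cedar, lily, pear, aster}, right has 2 {daisy, poppy}.
    Root teak: left subtree has 0 nodes { }, right has 6 {reed, rose, cedar, lily, pear, aster}.
      Root lily: left subtree has 3 nodes {reed, rose, cedar}, right has 2 {pear, aster}.
        Root reed: left subtree has 0 nodes { }, right has 2 {rose, cedar}.
          Root rose: left subtree has 0 nodes { }, right has 1 {cedar}.
        Root aster: left subtree has 1 node {pear}, right has 0 { }.
    Root poppy: left subtree has 1 node {daisy}, right has 0 { }.

cedar, rose, reed, pear, aster, lily, teak, daisy, poppy, plum, fig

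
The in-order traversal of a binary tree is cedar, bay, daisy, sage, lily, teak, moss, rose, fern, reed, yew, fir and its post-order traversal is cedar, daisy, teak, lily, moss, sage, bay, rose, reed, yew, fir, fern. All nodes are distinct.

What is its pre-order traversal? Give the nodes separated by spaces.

fern rose bay cedar sage daisy moss lily teak fir yew reed

The last element of post-order is the root; it splits in-order into left and right subtrees.
Root fern: left subtree has 8 nodes {cedar, bay, daisy, sage, lily, teak, moss, rose}, right has 3 {reed, yew, fir}.
  Root rose: left subtree has 7 nodes {cedar, bay, daisy, sage, lily, teak, moss}, right has 0 { }.
    Root bay: left subtree has 1 node {cedar}, right has 5 {daisy, sage, lily, teak, moss}.
      Root sage: left subtree has 1 node {daisy}, right has 3 {lily, teak, moss}.
        Root moss: left subtree has 2 nodes {lily, teak}, right has 0 { }.
          Root lily: left subtree has 0 nodes { }, right has 1 {teak}.
  Root fir: left subtree has 2 nodes {reed, yew}, right has 0 { }.
    Root yew: left subtree has 1 node {reed}, right has 0 { }.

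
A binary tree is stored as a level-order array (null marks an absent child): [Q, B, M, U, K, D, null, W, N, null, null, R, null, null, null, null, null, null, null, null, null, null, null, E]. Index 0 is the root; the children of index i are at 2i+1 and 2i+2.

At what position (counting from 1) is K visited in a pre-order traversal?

6

Pre-order visits the node, then its left subtree, then its right subtree.
Visit Q.
At Q: go left to B.
  Visit B.
  At B: go left to U.
    Visit U.
    At U: go left to W.
      W is a leaf — visit W.
    At U: go right to N.
      N is a leaf — visit N.
  At B: go right to K.
    K is a leaf — visit K.
At Q: go right to M.
  Visit M.
  At M: go left to D.
    Visit D.
    At D: go left to R.
      Visit R.
      At R: go left to E.
        E is a leaf — visit E.
      At R: no right child.
    At D: no right child.
  At M: no right child.
Full pre-order sequence: Q, B, U, W, N, K, M, D, R, E.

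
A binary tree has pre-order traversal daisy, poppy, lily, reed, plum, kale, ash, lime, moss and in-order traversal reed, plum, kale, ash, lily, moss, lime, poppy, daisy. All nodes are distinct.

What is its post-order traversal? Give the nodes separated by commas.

ash, kale, plum, reed, moss, lime, lily, poppy, daisy

The first element of pre-order is the root; it splits in-order into left and right subtrees.
Root daisy: left subtree has 8 nodes {reed, plum, kale, ash, lily, moss, lime, poppy}, right has 0 { }.
  Root poppy: left subtree has 7 nodes {reed, plum, kale, ash, lily, moss, lime}, right has 0 { }.
    Root lily: left subtree has 4 nodes {reed, plum, kale, ash}, right has 2 {moss, lime}.
      Root reed: left subtree has 0 nodes { }, right has 3 {plum, kale, ash}.
        Root plum: left subtree has 0 nodes { }, right has 2 {kale, ash}.
          Root kale: left subtree has 0 nodes { }, right has 1 {ash}.
      Root lime: left subtree has 1 node {moss}, right has 0 { }.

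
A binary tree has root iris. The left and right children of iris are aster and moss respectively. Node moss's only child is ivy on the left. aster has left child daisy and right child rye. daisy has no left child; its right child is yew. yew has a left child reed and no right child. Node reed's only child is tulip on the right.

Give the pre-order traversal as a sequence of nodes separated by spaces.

Pre-order visits the node, then its left subtree, then its right subtree.
Visit iris.
At iris: go left to aster.
  Visit aster.
  At aster: go left to daisy.
    Visit daisy.
    At daisy: no left child.
    At daisy: go right to yew.
      Visit yew.
      At yew: go left to reed.
        Visit reed.
        At reed: no left child.
        At reed: go right to tulip.
          tulip is a leaf — visit tulip.
      At yew: no right child.
  At aster: go right to rye.
    rye is a leaf — visit rye.
At iris: go right to moss.
  Visit moss.
  At moss: go left to ivy.
    ivy is a leaf — visit ivy.
  At moss: no right child.

iris aster daisy yew reed tulip rye moss ivy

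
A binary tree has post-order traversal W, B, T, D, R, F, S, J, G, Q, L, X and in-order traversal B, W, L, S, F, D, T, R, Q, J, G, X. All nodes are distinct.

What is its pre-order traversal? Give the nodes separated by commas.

The last element of post-order is the root; it splits in-order into left and right subtrees.
Root X: left subtree has 11 nodes {B, W, L, S, F, D, T, R, Q, J, G}, right has 0 { }.
  Root L: left subtree has 2 nodes {B, W}, right has 8 {S, F, D, T, R, Q, J, G}.
    Root B: left subtree has 0 nodes { }, right has 1 {W}.
    Root Q: left subtree has 5 nodes {S, F, D, T, R}, right has 2 {J, G}.
      Root S: left subtree has 0 nodes { }, right has 4 {F, D, T, R}.
        Root F: left subtree has 0 nodes { }, right has 3 {D, T, R}.
          Root R: left subtree has 2 nodes {D, T}, right has 0 { }.
            Root D: left subtree has 0 nodes { }, right has 1 {T}.
      Root G: left subtree has 1 node {J}, right has 0 { }.

X, L, B, W, Q, S, F, R, D, T, G, J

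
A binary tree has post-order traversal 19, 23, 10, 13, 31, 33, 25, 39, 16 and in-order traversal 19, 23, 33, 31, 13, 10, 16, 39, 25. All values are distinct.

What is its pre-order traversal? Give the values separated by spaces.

16 33 23 19 31 13 10 39 25

The last element of post-order is the root; it splits in-order into left and right subtrees.
Root 16: left subtree has 6 nodes {19, 23, 33, 31, 13, 10}, right has 2 {39, 25}.
  Root 33: left subtree has 2 nodes {19, 23}, right has 3 {31, 13, 10}.
    Root 23: left subtree has 1 node {19}, right has 0 { }.
    Root 31: left subtree has 0 nodes { }, right has 2 {13, 10}.
      Root 13: left subtree has 0 nodes { }, right has 1 {10}.
  Root 39: left subtree has 0 nodes { }, right has 1 {25}.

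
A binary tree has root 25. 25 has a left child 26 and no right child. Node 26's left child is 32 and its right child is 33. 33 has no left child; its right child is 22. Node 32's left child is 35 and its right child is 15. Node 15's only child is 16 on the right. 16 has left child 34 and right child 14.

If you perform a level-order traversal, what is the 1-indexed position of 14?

Level-order visits nodes level by level from the root, left to right within each level.
Level 0: 25
Level 1: 26
Level 2: 32, 33
Level 3: 35, 15, 22
Level 4: 16
Level 5: 34, 14
Full level-order sequence: 25, 26, 32, 33, 35, 15, 22, 16, 34, 14.

10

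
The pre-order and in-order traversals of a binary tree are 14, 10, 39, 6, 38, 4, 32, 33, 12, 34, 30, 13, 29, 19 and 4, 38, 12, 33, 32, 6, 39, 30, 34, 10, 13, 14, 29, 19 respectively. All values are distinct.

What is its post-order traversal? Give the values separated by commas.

4, 12, 33, 32, 38, 6, 30, 34, 39, 13, 10, 19, 29, 14

The first element of pre-order is the root; it splits in-order into left and right subtrees.
Root 14: left subtree has 11 nodes {4, 38, 12, 33, 32, 6, 39, 30, 34, 10, 13}, right has 2 {29, 19}.
  Root 10: left subtree has 9 nodes {4, 38, 12, 33, 32, 6, 39, 30, 34}, right has 1 {13}.
    Root 39: left subtree has 6 nodes {4, 38, 12, 33, 32, 6}, right has 2 {30, 34}.
      Root 6: left subtree has 5 nodes {4, 38, 12, 33, 32}, right has 0 { }.
        Root 38: left subtree has 1 node {4}, right has 3 {12, 33, 32}.
          Root 32: left subtree has 2 nodes {12, 33}, right has 0 { }.
            Root 33: left subtree has 1 node {12}, right has 0 { }.
      Root 34: left subtree has 1 node {30}, right has 0 { }.
  Root 29: left subtree has 0 nodes { }, right has 1 {19}.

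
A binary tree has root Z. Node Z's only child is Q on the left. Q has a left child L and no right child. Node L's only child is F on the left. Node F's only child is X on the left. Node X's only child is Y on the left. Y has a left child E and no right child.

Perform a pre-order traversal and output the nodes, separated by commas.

Z, Q, L, F, X, Y, E

Pre-order visits the node, then its left subtree, then its right subtree.
Visit Z.
At Z: go left to Q.
  Visit Q.
  At Q: go left to L.
    Visit L.
    At L: go left to F.
      Visit F.
      At F: go left to X.
        Visit X.
        At X: go left to Y.
          Visit Y.
          At Y: go left to E.
            E is a leaf — visit E.
          At Y: no right child.
        At X: no right child.
      At F: no right child.
    At L: no right child.
  At Q: no right child.
At Z: no right child.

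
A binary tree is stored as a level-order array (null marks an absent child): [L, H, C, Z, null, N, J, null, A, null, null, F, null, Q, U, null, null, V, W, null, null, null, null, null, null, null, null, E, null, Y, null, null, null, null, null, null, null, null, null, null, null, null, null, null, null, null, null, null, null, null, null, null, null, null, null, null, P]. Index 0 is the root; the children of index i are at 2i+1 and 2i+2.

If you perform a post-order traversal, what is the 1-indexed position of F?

6

Post-order visits the left subtree, then the right subtree, then the node.
At L: go left to H.
  At H: go left to Z.
    At Z: no left child.
    At Z: go right to A.
      At A: go left to V.
        V is a leaf — visit V.
      At A: go right to W.
        W is a leaf — visit W.
      Visit A.
    Visit Z.
  At H: no right child.
  Visit H.
At L: go right to C.
  At C: go left to N.
    At N: go left to F.
      F is a leaf — visit F.
    At N: no right child.
    Visit N.
  At C: go right to J.
    At J: go left to Q.
      At Q: go left to E.
        At E: no left child.
        At E: go right to P.
          P is a leaf — visit P.
        Visit E.
      At Q: no right child.
      Visit Q.
    At J: go right to U.
      At U: go left to Y.
        Y is a leaf — visit Y.
      At U: no right child.
      Visit U.
    Visit J.
  Visit C.
Visit L.
Full post-order sequence: V, W, A, Z, H, F, N, P, E, Q, Y, U, J, C, L.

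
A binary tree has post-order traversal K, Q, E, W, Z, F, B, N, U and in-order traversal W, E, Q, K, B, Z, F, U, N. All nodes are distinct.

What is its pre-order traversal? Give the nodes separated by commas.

The last element of post-order is the root; it splits in-order into left and right subtrees.
Root U: left subtree has 7 nodes {W, E, Q, K, B, Z, F}, right has 1 {N}.
  Root B: left subtree has 4 nodes {W, E, Q, K}, right has 2 {Z, F}.
    Root W: left subtree has 0 nodes { }, right has 3 {E, Q, K}.
      Root E: left subtree has 0 nodes { }, right has 2 {Q, K}.
        Root Q: left subtree has 0 nodes { }, right has 1 {K}.
    Root F: left subtree has 1 node {Z}, right has 0 { }.

U, B, W, E, Q, K, F, Z, N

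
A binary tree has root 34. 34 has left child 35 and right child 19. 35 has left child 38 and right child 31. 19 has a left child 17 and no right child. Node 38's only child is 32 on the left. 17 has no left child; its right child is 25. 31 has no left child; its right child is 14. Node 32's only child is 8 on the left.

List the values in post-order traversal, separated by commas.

Post-order visits the left subtree, then the right subtree, then the node.
At 34: go left to 35.
  At 35: go left to 38.
    At 38: go left to 32.
      At 32: go left to 8.
        8 is a leaf — visit 8.
      At 32: no right child.
      Visit 32.
    At 38: no right child.
    Visit 38.
  At 35: go right to 31.
    At 31: no left child.
    At 31: go right to 14.
      14 is a leaf — visit 14.
    Visit 31.
  Visit 35.
At 34: go right to 19.
  At 19: go left to 17.
    At 17: no left child.
    At 17: go right to 25.
      25 is a leaf — visit 25.
    Visit 17.
  At 19: no right child.
  Visit 19.
Visit 34.

8, 32, 38, 14, 31, 35, 25, 17, 19, 34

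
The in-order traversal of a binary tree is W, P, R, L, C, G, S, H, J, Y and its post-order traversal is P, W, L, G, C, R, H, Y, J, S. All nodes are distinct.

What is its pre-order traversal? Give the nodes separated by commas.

The last element of post-order is the root; it splits in-order into left and right subtrees.
Root S: left subtree has 6 nodes {W, P, R, L, C, G}, right has 3 {H, J, Y}.
  Root R: left subtree has 2 nodes {W, P}, right has 3 {L, C, G}.
    Root W: left subtree has 0 nodes { }, right has 1 {P}.
    Root C: left subtree has 1 node {L}, right has 1 {G}.
  Root J: left subtree has 1 node {H}, right has 1 {Y}.

S, R, W, P, C, L, G, J, H, Y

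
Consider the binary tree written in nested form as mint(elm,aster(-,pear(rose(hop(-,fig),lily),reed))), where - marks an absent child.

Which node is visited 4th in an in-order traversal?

hop

In-order visits the left subtree, then the node, then the right subtree.
At mint: go left to elm.
  elm is a leaf — visit elm.
Visit mint.
At mint: go right to aster.
  At aster: no left child.
  Visit aster.
  At aster: go right to pear.
    At pear: go left to rose.
      At rose: go left to hop.
        At hop: no left child.
        Visit hop.
        At hop: go right to fig.
          fig is a leaf — visit fig.
      Visit rose.
      At rose: go right to lily.
        lily is a leaf — visit lily.
    Visit pear.
    At pear: go right to reed.
      reed is a leaf — visit reed.
Full in-order sequence: elm, mint, aster, hop, fig, rose, lily, pear, reed.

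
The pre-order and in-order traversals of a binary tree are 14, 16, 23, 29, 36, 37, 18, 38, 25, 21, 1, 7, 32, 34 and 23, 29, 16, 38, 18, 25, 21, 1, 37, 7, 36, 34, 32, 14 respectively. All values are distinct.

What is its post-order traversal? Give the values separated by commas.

The first element of pre-order is the root; it splits in-order into left and right subtrees.
Root 14: left subtree has 13 nodes {23, 29, 16, 38, 18, 25, 21, 1, 37, 7, 36, 34, 32}, right has 0 { }.
  Root 16: left subtree has 2 nodes {23, 29}, right has 10 {38, 18, 25, 21, 1, 37, 7, 36, 34, 32}.
    Root 23: left subtree has 0 nodes { }, right has 1 {29}.
    Root 36: left subtree has 7 nodes {38, 18, 25, 21, 1, 37, 7}, right has 2 {34, 32}.
      Root 37: left subtree has 5 nodes {38, 18, 25, 21, 1}, right has 1 {7}.
        Root 18: left subtree has 1 node {38}, right has 3 {25, 21, 1}.
          Root 25: left subtree has 0 nodes { }, right has 2 {21, 1}.
            Root 21: left subtree has 0 nodes { }, right has 1 {1}.
      Root 32: left subtree has 1 node {34}, right has 0 { }.

29, 23, 38, 1, 21, 25, 18, 7, 37, 34, 32, 36, 16, 14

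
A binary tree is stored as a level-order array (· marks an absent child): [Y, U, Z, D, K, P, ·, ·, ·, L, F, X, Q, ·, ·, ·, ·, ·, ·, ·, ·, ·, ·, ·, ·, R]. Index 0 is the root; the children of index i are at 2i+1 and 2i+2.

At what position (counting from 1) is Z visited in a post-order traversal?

Post-order visits the left subtree, then the right subtree, then the node.
At Y: go left to U.
  At U: go left to D.
    D is a leaf — visit D.
  At U: go right to K.
    At K: go left to L.
      L is a leaf — visit L.
    At K: go right to F.
      F is a leaf — visit F.
    Visit K.
  Visit U.
At Y: go right to Z.
  At Z: go left to P.
    At P: go left to X.
      X is a leaf — visit X.
    At P: go right to Q.
      At Q: go left to R.
        R is a leaf — visit R.
      At Q: no right child.
      Visit Q.
    Visit P.
  At Z: no right child.
  Visit Z.
Visit Y.
Full post-order sequence: D, L, F, K, U, X, R, Q, P, Z, Y.

10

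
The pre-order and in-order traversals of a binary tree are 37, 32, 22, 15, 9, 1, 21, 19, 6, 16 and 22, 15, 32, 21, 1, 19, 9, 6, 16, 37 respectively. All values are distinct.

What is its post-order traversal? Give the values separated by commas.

The first element of pre-order is the root; it splits in-order into left and right subtrees.
Root 37: left subtree has 9 nodes {22, 15, 32, 21, 1, 19, 9, 6, 16}, right has 0 { }.
  Root 32: left subtree has 2 nodes {22, 15}, right has 6 {21, 1, 19, 9, 6, 16}.
    Root 22: left subtree has 0 nodes { }, right has 1 {15}.
    Root 9: left subtree has 3 nodes {21, 1, 19}, right has 2 {6, 16}.
      Root 1: left subtree has 1 node {21}, right has 1 {19}.
      Root 6: left subtree has 0 nodes { }, right has 1 {16}.

15, 22, 21, 19, 1, 16, 6, 9, 32, 37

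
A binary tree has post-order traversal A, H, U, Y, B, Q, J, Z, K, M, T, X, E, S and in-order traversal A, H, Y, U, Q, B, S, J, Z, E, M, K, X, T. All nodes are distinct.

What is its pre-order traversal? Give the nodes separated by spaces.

S Q Y H A U B E Z J X M K T

The last element of post-order is the root; it splits in-order into left and right subtrees.
Root S: left subtree has 6 nodes {A, H, Y, U, Q, B}, right has 7 {J, Z, E, M, K, X, T}.
  Root Q: left subtree has 4 nodes {A, H, Y, U}, right has 1 {B}.
    Root Y: left subtree has 2 nodes {A, H}, right has 1 {U}.
      Root H: left subtree has 1 node {A}, right has 0 { }.
  Root E: left subtree has 2 nodes {J, Z}, right has 4 {M, K, X, T}.
    Root Z: left subtree has 1 node {J}, right has 0 { }.
    Root X: left subtree has 2 nodes {M, K}, right has 1 {T}.
      Root M: left subtree has 0 nodes { }, right has 1 {K}.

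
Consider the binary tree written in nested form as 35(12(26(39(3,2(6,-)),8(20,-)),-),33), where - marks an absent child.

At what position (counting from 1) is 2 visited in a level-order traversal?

Level-order visits nodes level by level from the root, left to right within each level.
Level 0: 35
Level 1: 12, 33
Level 2: 26
Level 3: 39, 8
Level 4: 3, 2, 20
Level 5: 6
Full level-order sequence: 35, 12, 33, 26, 39, 8, 3, 2, 20, 6.

8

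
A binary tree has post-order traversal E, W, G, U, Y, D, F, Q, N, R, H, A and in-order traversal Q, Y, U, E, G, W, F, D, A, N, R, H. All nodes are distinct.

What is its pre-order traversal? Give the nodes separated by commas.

A, Q, F, Y, U, G, E, W, D, H, R, N

The last element of post-order is the root; it splits in-order into left and right subtrees.
Root A: left subtree has 8 nodes {Q, Y, U, E, G, W, F, D}, right has 3 {N, R, H}.
  Root Q: left subtree has 0 nodes { }, right has 7 {Y, U, E, G, W, F, D}.
    Root F: left subtree has 5 nodes {Y, U, E, G, W}, right has 1 {D}.
      Root Y: left subtree has 0 nodes { }, right has 4 {U, E, G, W}.
        Root U: left subtree has 0 nodes { }, right has 3 {E, G, W}.
          Root G: left subtree has 1 node {E}, right has 1 {W}.
  Root H: left subtree has 2 nodes {N, R}, right has 0 { }.
    Root R: left subtree has 1 node {N}, right has 0 { }.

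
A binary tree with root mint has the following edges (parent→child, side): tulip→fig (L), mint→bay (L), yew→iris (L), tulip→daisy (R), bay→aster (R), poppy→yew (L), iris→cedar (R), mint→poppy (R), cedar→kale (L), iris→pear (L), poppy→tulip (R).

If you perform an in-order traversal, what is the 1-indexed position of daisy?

12

In-order visits the left subtree, then the node, then the right subtree.
At mint: go left to bay.
  At bay: no left child.
  Visit bay.
  At bay: go right to aster.
    aster is a leaf — visit aster.
Visit mint.
At mint: go right to poppy.
  At poppy: go left to yew.
    At yew: go left to iris.
      At iris: go left to pear.
        pear is a leaf — visit pear.
      Visit iris.
      At iris: go right to cedar.
        At cedar: go left to kale.
          kale is a leaf — visit kale.
        Visit cedar.
        At cedar: no right child.
    Visit yew.
    At yew: no right child.
  Visit poppy.
  At poppy: go right to tulip.
    At tulip: go left to fig.
      fig is a leaf — visit fig.
    Visit tulip.
    At tulip: go right to daisy.
      daisy is a leaf — visit daisy.
Full in-order sequence: bay, aster, mint, pear, iris, kale, cedar, yew, poppy, fig, tulip, daisy.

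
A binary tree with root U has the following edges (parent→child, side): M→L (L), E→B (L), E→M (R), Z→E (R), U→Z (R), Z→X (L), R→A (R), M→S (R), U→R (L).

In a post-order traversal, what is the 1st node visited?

A

Post-order visits the left subtree, then the right subtree, then the node.
At U: go left to R.
  At R: no left child.
  At R: go right to A.
    A is a leaf — visit A.
  Visit R.
At U: go right to Z.
  At Z: go left to X.
    X is a leaf — visit X.
  At Z: go right to E.
    At E: go left to B.
      B is a leaf — visit B.
    At E: go right to M.
      At M: go left to L.
        L is a leaf — visit L.
      At M: go right to S.
        S is a leaf — visit S.
      Visit M.
    Visit E.
  Visit Z.
Visit U.
Full post-order sequence: A, R, X, B, L, S, M, E, Z, U.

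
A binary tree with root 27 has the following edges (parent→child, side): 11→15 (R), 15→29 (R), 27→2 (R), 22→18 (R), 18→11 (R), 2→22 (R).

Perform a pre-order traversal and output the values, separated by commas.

Pre-order visits the node, then its left subtree, then its right subtree.
Visit 27.
At 27: no left child.
At 27: go right to 2.
  Visit 2.
  At 2: no left child.
  At 2: go right to 22.
    Visit 22.
    At 22: no left child.
    At 22: go right to 18.
      Visit 18.
      At 18: no left child.
      At 18: go right to 11.
        Visit 11.
        At 11: no left child.
        At 11: go right to 15.
          Visit 15.
          At 15: no left child.
          At 15: go right to 29.
            29 is a leaf — visit 29.

27, 2, 22, 18, 11, 15, 29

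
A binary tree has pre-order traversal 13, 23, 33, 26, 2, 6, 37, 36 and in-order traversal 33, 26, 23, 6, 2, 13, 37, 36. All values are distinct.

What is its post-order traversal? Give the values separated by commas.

The first element of pre-order is the root; it splits in-order into left and right subtrees.
Root 13: left subtree has 5 nodes {33, 26, 23, 6, 2}, right has 2 {37, 36}.
  Root 23: left subtree has 2 nodes {33, 26}, right has 2 {6, 2}.
    Root 33: left subtree has 0 nodes { }, right has 1 {26}.
    Root 2: left subtree has 1 node {6}, right has 0 { }.
  Root 37: left subtree has 0 nodes { }, right has 1 {36}.

26, 33, 6, 2, 23, 36, 37, 13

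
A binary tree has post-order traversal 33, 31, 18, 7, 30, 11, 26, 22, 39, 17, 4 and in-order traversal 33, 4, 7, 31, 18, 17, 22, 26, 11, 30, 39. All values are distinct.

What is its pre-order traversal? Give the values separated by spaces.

The last element of post-order is the root; it splits in-order into left and right subtrees.
Root 4: left subtree has 1 node {33}, right has 9 {7, 31, 18, 17, 22, 26, 11, 30, 39}.
  Root 17: left subtree has 3 nodes {7, 31, 18}, right has 5 {22, 26, 11, 30, 39}.
    Root 7: left subtree has 0 nodes { }, right has 2 {31, 18}.
      Root 18: left subtree has 1 node {31}, right has 0 { }.
    Root 39: left subtree has 4 nodes {22, 26, 11, 30}, right has 0 { }.
      Root 22: left subtree has 0 nodes { }, right has 3 {26, 11, 30}.
        Root 26: left subtree has 0 nodes { }, right has 2 {11, 30}.
          Root 11: left subtree has 0 nodes { }, right has 1 {30}.

4 33 17 7 18 31 39 22 26 11 30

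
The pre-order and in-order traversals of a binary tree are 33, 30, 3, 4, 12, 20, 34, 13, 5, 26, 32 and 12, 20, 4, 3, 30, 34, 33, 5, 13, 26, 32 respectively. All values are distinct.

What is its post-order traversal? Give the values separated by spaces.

20 12 4 3 34 30 5 32 26 13 33

The first element of pre-order is the root; it splits in-order into left and right subtrees.
Root 33: left subtree has 6 nodes {12, 20, 4, 3, 30, 34}, right has 4 {5, 13, 26, 32}.
  Root 30: left subtree has 4 nodes {12, 20, 4, 3}, right has 1 {34}.
    Root 3: left subtree has 3 nodes {12, 20, 4}, right has 0 { }.
      Root 4: left subtree has 2 nodes {12, 20}, right has 0 { }.
        Root 12: left subtree has 0 nodes { }, right has 1 {20}.
  Root 13: left subtree has 1 node {5}, right has 2 {26, 32}.
    Root 26: left subtree has 0 nodes { }, right has 1 {32}.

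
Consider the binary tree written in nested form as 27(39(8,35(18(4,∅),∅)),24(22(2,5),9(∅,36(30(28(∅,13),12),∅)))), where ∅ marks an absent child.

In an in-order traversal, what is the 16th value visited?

36

In-order visits the left subtree, then the node, then the right subtree.
At 27: go left to 39.
  At 39: go left to 8.
    8 is a leaf — visit 8.
  Visit 39.
  At 39: go right to 35.
    At 35: go left to 18.
      At 18: go left to 4.
        4 is a leaf — visit 4.
      Visit 18.
      At 18: no right child.
    Visit 35.
    At 35: no right child.
Visit 27.
At 27: go right to 24.
  At 24: go left to 22.
    At 22: go left to 2.
      2 is a leaf — visit 2.
    Visit 22.
    At 22: go right to 5.
      5 is a leaf — visit 5.
  Visit 24.
  At 24: go right to 9.
    At 9: no left child.
    Visit 9.
    At 9: go right to 36.
      At 36: go left to 30.
        At 30: go left to 28.
          At 28: no left child.
          Visit 28.
          At 28: go right to 13.
            13 is a leaf — visit 13.
        Visit 30.
        At 30: go right to 12.
          12 is a leaf — visit 12.
      Visit 36.
      At 36: no right child.
Full in-order sequence: 8, 39, 4, 18, 35, 27, 2, 22, 5, 24, 9, 28, 13, 30, 12, 36.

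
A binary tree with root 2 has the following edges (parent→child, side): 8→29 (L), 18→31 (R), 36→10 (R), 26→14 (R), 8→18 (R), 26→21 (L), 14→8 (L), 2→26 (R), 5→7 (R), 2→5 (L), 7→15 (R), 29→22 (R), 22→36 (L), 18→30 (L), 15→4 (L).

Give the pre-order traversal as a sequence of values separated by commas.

2, 5, 7, 15, 4, 26, 21, 14, 8, 29, 22, 36, 10, 18, 30, 31

Pre-order visits the node, then its left subtree, then its right subtree.
Visit 2.
At 2: go left to 5.
  Visit 5.
  At 5: no left child.
  At 5: go right to 7.
    Visit 7.
    At 7: no left child.
    At 7: go right to 15.
      Visit 15.
      At 15: go left to 4.
        4 is a leaf — visit 4.
      At 15: no right child.
At 2: go right to 26.
  Visit 26.
  At 26: go left to 21.
    21 is a leaf — visit 21.
  At 26: go right to 14.
    Visit 14.
    At 14: go left to 8.
      Visit 8.
      At 8: go left to 29.
        Visit 29.
        At 29: no left child.
        At 29: go right to 22.
          Visit 22.
          At 22: go left to 36.
            Visit 36.
            At 36: no left child.
            At 36: go right to 10.
              10 is a leaf — visit 10.
          At 22: no right child.
      At 8: go right to 18.
        Visit 18.
        At 18: go left to 30.
          30 is a leaf — visit 30.
        At 18: go right to 31.
          31 is a leaf — visit 31.
    At 14: no right child.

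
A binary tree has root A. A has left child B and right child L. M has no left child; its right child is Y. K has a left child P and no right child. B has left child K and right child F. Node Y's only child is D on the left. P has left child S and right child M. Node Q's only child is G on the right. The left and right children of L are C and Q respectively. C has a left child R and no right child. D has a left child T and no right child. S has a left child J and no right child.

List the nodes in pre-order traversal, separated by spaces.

A B K P S J M Y D T F L C R Q G

Pre-order visits the node, then its left subtree, then its right subtree.
Visit A.
At A: go left to B.
  Visit B.
  At B: go left to K.
    Visit K.
    At K: go left to P.
      Visit P.
      At P: go left to S.
        Visit S.
        At S: go left to J.
          J is a leaf — visit J.
        At S: no right child.
      At P: go right to M.
        Visit M.
        At M: no left child.
        At M: go right to Y.
          Visit Y.
          At Y: go left to D.
            Visit D.
            At D: go left to T.
              T is a leaf — visit T.
            At D: no right child.
          At Y: no right child.
    At K: no right child.
  At B: go right to F.
    F is a leaf — visit F.
At A: go right to L.
  Visit L.
  At L: go left to C.
    Visit C.
    At C: go left to R.
      R is a leaf — visit R.
    At C: no right child.
  At L: go right to Q.
    Visit Q.
    At Q: no left child.
    At Q: go right to G.
      G is a leaf — visit G.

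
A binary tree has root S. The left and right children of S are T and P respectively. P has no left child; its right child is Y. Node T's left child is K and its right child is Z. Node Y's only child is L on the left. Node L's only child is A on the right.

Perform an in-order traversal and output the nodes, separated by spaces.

K T Z S P L A Y

In-order visits the left subtree, then the node, then the right subtree.
At S: go left to T.
  At T: go left to K.
    K is a leaf — visit K.
  Visit T.
  At T: go right to Z.
    Z is a leaf — visit Z.
Visit S.
At S: go right to P.
  At P: no left child.
  Visit P.
  At P: go right to Y.
    At Y: go left to L.
      At L: no left child.
      Visit L.
      At L: go right to A.
        A is a leaf — visit A.
    Visit Y.
    At Y: no right child.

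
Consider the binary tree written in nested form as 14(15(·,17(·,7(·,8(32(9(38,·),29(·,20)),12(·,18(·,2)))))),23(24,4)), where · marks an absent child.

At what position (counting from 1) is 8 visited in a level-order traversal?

Level-order visits nodes level by level from the root, left to right within each level.
Level 0: 14
Level 1: 15, 23
Level 2: 17, 24, 4
Level 3: 7
Level 4: 8
Level 5: 32, 12
Level 6: 9, 29, 18
Level 7: 38, 20, 2
Full level-order sequence: 14, 15, 23, 17, 24, 4, 7, 8, 32, 12, 9, 29, 18, 38, 20, 2.

8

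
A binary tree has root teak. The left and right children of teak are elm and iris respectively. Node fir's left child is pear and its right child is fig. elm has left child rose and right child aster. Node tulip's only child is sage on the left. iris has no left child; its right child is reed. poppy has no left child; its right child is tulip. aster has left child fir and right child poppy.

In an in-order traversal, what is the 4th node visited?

In-order visits the left subtree, then the node, then the right subtree.
At teak: go left to elm.
  At elm: go left to rose.
    rose is a leaf — visit rose.
  Visit elm.
  At elm: go right to aster.
    At aster: go left to fir.
      At fir: go left to pear.
        pear is a leaf — visit pear.
      Visit fir.
      At fir: go right to fig.
        fig is a leaf — visit fig.
    Visit aster.
    At aster: go right to poppy.
      At poppy: no left child.
      Visit poppy.
      At poppy: go right to tulip.
        At tulip: go left to sage.
          sage is a leaf — visit sage.
        Visit tulip.
        At tulip: no right child.
Visit teak.
At teak: go right to iris.
  At iris: no left child.
  Visit iris.
  At iris: go right to reed.
    reed is a leaf — visit reed.
Full in-order sequence: rose, elm, pear, fir, fig, aster, poppy, sage, tulip, teak, iris, reed.

fir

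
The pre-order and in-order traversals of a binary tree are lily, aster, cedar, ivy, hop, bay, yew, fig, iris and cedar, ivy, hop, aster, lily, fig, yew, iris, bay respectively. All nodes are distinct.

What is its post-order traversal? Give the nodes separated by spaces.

hop ivy cedar aster fig iris yew bay lily

The first element of pre-order is the root; it splits in-order into left and right subtrees.
Root lily: left subtree has 4 nodes {cedar, ivy, hop, aster}, right has 4 {fig, yew, iris, bay}.
  Root aster: left subtree has 3 nodes {cedar, ivy, hop}, right has 0 { }.
    Root cedar: left subtree has 0 nodes { }, right has 2 {ivy, hop}.
      Root ivy: left subtree has 0 nodes { }, right has 1 {hop}.
  Root bay: left subtree has 3 nodes {fig, yew, iris}, right has 0 { }.
    Root yew: left subtree has 1 node {fig}, right has 1 {iris}.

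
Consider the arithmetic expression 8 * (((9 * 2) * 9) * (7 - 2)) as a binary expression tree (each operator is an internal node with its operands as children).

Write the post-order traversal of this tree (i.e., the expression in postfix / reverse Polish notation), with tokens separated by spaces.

8 9 2 * 9 * 7 2 - * *

Post-order on an expression tree gives postfix notation: for each operator, emit left operand, right operand, then the operator.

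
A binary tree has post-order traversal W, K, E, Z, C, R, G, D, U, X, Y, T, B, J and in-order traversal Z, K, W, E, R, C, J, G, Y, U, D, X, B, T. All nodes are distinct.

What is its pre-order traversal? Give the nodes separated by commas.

J, R, Z, E, K, W, C, B, Y, G, X, U, D, T

The last element of post-order is the root; it splits in-order into left and right subtrees.
Root J: left subtree has 6 nodes {Z, K, W, E, R, C}, right has 7 {G, Y, U, D, X, B, T}.
  Root R: left subtree has 4 nodes {Z, K, W, E}, right has 1 {C}.
    Root Z: left subtree has 0 nodes { }, right has 3 {K, W, E}.
      Root E: left subtree has 2 nodes {K, W}, right has 0 { }.
        Root K: left subtree has 0 nodes { }, right has 1 {W}.
  Root B: left subtree has 5 nodes {G, Y, U, D, X}, right has 1 {T}.
    Root Y: left subtree has 1 node {G}, right has 3 {U, D, X}.
      Root X: left subtree has 2 nodes {U, D}, right has 0 { }.
        Root U: left subtree has 0 nodes { }, right has 1 {D}.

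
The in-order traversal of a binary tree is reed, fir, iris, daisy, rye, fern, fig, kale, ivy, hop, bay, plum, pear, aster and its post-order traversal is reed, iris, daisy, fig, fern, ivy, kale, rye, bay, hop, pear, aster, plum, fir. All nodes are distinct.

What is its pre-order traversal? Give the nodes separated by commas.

fir, reed, plum, hop, rye, daisy, iris, kale, fern, fig, ivy, bay, aster, pear

The last element of post-order is the root; it splits in-order into left and right subtrees.
Root fir: left subtree has 1 node {reed}, right has 12 {iris, daisy, rye, fern, fig, kale, ivy, hop, bay, plum, pear, aster}.
  Root plum: left subtree has 9 nodes {iris, daisy, rye, fern, fig, kale, ivy, hop, bay}, right has 2 {pear, aster}.
    Root hop: left subtree has 7 nodes {iris, daisy, rye, fern, fig, kale, ivy}, right has 1 {bay}.
      Root rye: left subtree has 2 nodes {iris, daisy}, right has 4 {fern, fig, kale, ivy}.
        Root daisy: left subtree has 1 node {iris}, right has 0 { }.
        Root kale: left subtree has 2 nodes {fern, fig}, right has 1 {ivy}.
          Root fern: left subtree has 0 nodes { }, right has 1 {fig}.
    Root aster: left subtree has 1 node {pear}, right has 0 { }.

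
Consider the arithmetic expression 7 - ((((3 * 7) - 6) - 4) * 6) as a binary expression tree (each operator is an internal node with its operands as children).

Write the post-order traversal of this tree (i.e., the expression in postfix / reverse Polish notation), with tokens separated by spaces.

7 3 7 * 6 - 4 - 6 * -

Post-order on an expression tree gives postfix notation: for each operator, emit left operand, right operand, then the operator.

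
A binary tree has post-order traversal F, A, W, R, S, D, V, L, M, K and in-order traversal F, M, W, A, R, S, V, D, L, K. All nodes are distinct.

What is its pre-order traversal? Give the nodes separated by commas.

K, M, F, L, V, S, R, W, A, D

The last element of post-order is the root; it splits in-order into left and right subtrees.
Root K: left subtree has 9 nodes {F, M, W, A, R, S, V, D, L}, right has 0 { }.
  Root M: left subtree has 1 node {F}, right has 7 {W, A, R, S, V, D, L}.
    Root L: left subtree has 6 nodes {W, A, R, S, V, D}, right has 0 { }.
      Root V: left subtree has 4 nodes {W, A, R, S}, right has 1 {D}.
        Root S: left subtree has 3 nodes {W, A, R}, right has 0 { }.
          Root R: left subtree has 2 nodes {W, A}, right has 0 { }.
            Root W: left subtree has 0 nodes { }, right has 1 {A}.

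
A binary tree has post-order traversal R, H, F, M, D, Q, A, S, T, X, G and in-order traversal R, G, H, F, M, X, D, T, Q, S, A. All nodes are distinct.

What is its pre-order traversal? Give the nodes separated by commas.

The last element of post-order is the root; it splits in-order into left and right subtrees.
Root G: left subtree has 1 node {R}, right has 9 {H, F, M, X, D, T, Q, S, A}.
  Root X: left subtree has 3 nodes {H, F, M}, right has 5 {D, T, Q, S, A}.
    Root M: left subtree has 2 nodes {H, F}, right has 0 { }.
      Root F: left subtree has 1 node {H}, right has 0 { }.
    Root T: left subtree has 1 node {D}, right has 3 {Q, S, A}.
      Root S: left subtree has 1 node {Q}, right has 1 {A}.

G, R, X, M, F, H, T, D, S, Q, A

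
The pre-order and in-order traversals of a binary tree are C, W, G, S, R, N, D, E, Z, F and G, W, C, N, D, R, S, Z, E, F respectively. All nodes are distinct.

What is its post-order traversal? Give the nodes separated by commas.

G, W, D, N, R, Z, F, E, S, C

The first element of pre-order is the root; it splits in-order into left and right subtrees.
Root C: left subtree has 2 nodes {G, W}, right has 7 {N, D, R, S, Z, E, F}.
  Root W: left subtree has 1 node {G}, right has 0 { }.
  Root S: left subtree has 3 nodes {N, D, R}, right has 3 {Z, E, F}.
    Root R: left subtree has 2 nodes {N, D}, right has 0 { }.
      Root N: left subtree has 0 nodes { }, right has 1 {D}.
    Root E: left subtree has 1 node {Z}, right has 1 {F}.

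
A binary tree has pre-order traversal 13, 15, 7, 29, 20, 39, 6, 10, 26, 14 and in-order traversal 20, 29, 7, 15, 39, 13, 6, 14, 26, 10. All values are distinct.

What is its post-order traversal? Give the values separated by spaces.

The first element of pre-order is the root; it splits in-order into left and right subtrees.
Root 13: left subtree has 5 nodes {20, 29, 7, 15, 39}, right has 4 {6, 14, 26, 10}.
  Root 15: left subtree has 3 nodes {20, 29, 7}, right has 1 {39}.
    Root 7: left subtree has 2 nodes {20, 29}, right has 0 { }.
      Root 29: left subtree has 1 node {20}, right has 0 { }.
  Root 6: left subtree has 0 nodes { }, right has 3 {14, 26, 10}.
    Root 10: left subtree has 2 nodes {14, 26}, right has 0 { }.
      Root 26: left subtree has 1 node {14}, right has 0 { }.

20 29 7 39 15 14 26 10 6 13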